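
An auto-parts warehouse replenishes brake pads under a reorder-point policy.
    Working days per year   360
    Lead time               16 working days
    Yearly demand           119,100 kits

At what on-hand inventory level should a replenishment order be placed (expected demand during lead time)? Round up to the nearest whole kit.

Daily demand d = 119,100 / 360 = 330.833 kits/day
Demand during lead time = 330.833 × 16 = 5,293.33
Reorder point = 5,293.33 → round up

5,294 kits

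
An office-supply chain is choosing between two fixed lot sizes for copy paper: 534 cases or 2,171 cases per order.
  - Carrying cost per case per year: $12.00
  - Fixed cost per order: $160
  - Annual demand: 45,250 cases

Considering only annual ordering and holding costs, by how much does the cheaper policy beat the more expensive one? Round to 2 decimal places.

$401.18

For each Q, cost = (D/Q)·S + (Q/2)·H.
TC(534) = (45,250/534)×160 + (534/2)×12 = $16,762.05
TC(2,171) = (45,250/2,171)×160 + (2,171/2)×12 = $16,360.87
Cheaper: Q = 2,171.  Difference = $401.18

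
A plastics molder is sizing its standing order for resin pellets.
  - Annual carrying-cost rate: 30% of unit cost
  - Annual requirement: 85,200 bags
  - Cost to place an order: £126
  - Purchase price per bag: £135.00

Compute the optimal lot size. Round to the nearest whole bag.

Holding cost per bag per year: H = 30% × £135 = £40.5000
Optimal lot size Q* = (2 × 85,200 × £126 / £40.5)^½ ≈ 728.10

728 bags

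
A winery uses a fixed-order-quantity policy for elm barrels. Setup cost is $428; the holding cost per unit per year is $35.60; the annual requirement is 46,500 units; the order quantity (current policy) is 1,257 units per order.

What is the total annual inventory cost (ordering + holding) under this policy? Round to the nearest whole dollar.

$38,208

Annual ordering cost = (D/Q)·S = (46,500/1,257) × 428 = $15,832.94
Annual holding cost  = (Q/2)·H = (1,257/2) × 35.6 = $22,374.60
Total = $15,832.94 + $22,374.60 = $38,207.54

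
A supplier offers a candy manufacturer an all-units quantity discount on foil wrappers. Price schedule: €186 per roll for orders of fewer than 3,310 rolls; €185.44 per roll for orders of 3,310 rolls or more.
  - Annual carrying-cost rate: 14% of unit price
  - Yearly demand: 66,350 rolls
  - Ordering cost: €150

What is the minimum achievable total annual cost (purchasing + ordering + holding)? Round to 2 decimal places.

€12,349,917.25

H₁ = 14%×€186 = €26.0400;  H₂ = 14%×€185.44 = €25.9616
EOQ₁ = √(2×66,350×150/26.0400) = 874.30  (< 3,310, feasible at tier 1)
EOQ₂ = √(2×66,350×150/25.9616) = 875.62  (< 3,310 → use Q = 3,310 at tier-2 price)
TC(tier 1 (EOQ₁), Q≈874.3) = €12,363,866.78
TC(tier 2, Q≈3,310.0) = €12,349,917.25
Minimum at tier 2: €12,349,917.25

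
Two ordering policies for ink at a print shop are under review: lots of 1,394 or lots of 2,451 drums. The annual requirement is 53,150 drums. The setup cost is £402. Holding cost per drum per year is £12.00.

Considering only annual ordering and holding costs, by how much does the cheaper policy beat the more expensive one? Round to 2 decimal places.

For each Q, cost = (D/Q)·S + (Q/2)·H.
TC(1,394) = (53,150/1,394)×402 + (1,394/2)×12 = £23,691.33
TC(2,451) = (53,150/2,451)×402 + (2,451/2)×12 = £23,423.38
Cheaper: Q = 2,451.  Difference = £267.95

£267.95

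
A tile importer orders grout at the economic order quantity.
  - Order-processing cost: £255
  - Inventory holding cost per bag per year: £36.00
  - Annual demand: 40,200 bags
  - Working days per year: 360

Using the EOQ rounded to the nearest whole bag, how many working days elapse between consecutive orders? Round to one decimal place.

EOQ = √(2DS/H) = √(2 × 40,200 × 255 / 36)
    = √(569,500.00) ≈ 754.65 → Q = 755 bags
Cycle time = (working days × Q)/D = (360 × 755) / 40,200 = 6.761 days

6.8 days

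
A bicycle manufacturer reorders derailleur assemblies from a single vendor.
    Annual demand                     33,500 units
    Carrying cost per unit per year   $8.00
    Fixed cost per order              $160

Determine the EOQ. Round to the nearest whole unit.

Q* = √(2·D·S / H) = √(2·33,500·160 / 8) = √1,340,000.0 ≈ 1,157.58

1,158 units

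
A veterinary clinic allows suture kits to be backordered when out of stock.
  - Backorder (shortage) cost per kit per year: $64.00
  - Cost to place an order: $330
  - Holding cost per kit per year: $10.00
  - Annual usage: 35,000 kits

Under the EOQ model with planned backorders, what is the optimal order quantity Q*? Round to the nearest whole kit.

Basic EOQ = √(2·35,000·330/10) = 1,519.868
Backorder adjustment √((H+b)/b) = √((10+64)/64) = 1.0753
Q* = 1,519.868 × 1.0753 ≈ 1,634.30

1,634 kits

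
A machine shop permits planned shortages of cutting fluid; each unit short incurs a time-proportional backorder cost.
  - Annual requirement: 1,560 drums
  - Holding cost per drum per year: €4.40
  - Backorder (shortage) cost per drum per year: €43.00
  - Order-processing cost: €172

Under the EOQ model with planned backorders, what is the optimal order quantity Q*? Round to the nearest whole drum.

367 drums

Q* = √(2DS/H) · √((H + b)/b)
   = √(2 × 1,560 × 172 / 4.4) · √((4.4 + 43) / 43)
   = 349.233 × 1.0499 ≈ 366.67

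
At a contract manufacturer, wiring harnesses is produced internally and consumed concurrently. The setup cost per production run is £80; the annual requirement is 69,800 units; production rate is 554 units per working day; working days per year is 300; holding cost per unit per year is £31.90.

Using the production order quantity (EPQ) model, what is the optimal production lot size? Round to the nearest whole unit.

Daily demand d = 69,800/300 = 232.667; p = 554; 1 − d/p = 0.58002
EPQ = √(2DS / (H(1 − d/p)))
    = √(2 × 69,800 × 80 / (31.9 × 0.58002)) ≈ 776.91

777 units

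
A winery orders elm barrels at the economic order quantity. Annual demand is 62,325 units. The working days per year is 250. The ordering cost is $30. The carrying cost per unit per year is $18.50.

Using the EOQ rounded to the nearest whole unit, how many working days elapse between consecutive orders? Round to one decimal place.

Q* = √(2·D·S / H) = √(2·62,325·30 / 18.5) = √202,135.1 ≈ 449.59 → Q = 450 units
T = Q/D × 250 days = 450/62,325 × 250 = 1.805 days

1.8 days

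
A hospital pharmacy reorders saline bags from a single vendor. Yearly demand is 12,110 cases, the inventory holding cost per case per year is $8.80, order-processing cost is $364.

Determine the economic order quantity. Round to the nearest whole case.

EOQ = √(2DS/H) = √(2 × 12,110 × 364 / 8.8)
    = √(1,001,827.27) ≈ 1,000.91

1,001 cases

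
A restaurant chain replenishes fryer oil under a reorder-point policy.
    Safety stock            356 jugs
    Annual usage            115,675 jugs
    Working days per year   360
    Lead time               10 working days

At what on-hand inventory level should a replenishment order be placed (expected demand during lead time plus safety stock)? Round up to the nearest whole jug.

Daily demand d = 115,675 / 360 = 321.319 jugs/day
Demand during lead time = 321.319 × 10 = 3,213.19
Reorder point = 3,213.19 + 356 = 3,569.19 → round up

3,570 jugs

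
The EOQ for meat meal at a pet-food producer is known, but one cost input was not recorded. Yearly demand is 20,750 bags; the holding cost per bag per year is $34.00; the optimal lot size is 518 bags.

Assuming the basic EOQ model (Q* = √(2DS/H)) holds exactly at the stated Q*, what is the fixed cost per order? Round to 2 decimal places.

Since Q* = (2DS/H)^½, squaring gives Q*²·H = 2DS.
S = Q²H / (2D) = 518² × 34 / (2 × 20,750) = 219.8317

$219.83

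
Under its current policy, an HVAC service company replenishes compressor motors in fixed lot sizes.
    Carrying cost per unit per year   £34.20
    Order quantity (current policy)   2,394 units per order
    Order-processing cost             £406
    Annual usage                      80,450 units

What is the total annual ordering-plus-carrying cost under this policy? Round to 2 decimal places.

Annual ordering cost = (D/Q)·S = (80,450/2,394) × 406 = £13,643.57
Annual holding cost  = (Q/2)·H = (2,394/2) × 34.2 = £40,937.40
Total = £13,643.57 + £40,937.40 = £54,580.97

£54,580.97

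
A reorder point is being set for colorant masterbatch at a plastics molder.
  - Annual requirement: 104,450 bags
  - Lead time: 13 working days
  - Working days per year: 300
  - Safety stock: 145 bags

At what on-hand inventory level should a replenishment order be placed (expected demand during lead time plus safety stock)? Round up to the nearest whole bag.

Daily demand d = 104,450 / 300 = 348.167 bags/day
Demand during lead time = 348.167 × 13 = 4,526.17
Reorder point = 4,526.17 + 145 = 4,671.17 → round up

4,672 bags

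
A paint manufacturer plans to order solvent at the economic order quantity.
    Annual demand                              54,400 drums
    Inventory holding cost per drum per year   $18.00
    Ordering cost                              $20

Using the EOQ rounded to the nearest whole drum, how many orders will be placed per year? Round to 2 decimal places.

Optimal lot size Q* = (2 × 54,400 × $20 / $18)^½ ≈ 347.69 → Q = 348
N = D/Q = 54,400/348 ≈ 156.322 orders/yr

156.32 orders per year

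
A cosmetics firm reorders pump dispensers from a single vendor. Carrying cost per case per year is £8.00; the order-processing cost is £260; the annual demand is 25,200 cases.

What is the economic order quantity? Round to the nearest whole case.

EOQ = √(2DS/H) = √(2 × 25,200 × 260 / 8)
    = √(1,638,000.00) ≈ 1,279.84

1,280 cases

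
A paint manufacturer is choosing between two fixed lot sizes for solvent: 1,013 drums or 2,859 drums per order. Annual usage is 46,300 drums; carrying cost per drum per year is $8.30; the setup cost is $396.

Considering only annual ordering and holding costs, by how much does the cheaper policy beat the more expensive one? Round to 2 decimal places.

$4,025.59

For each Q, cost = (D/Q)·S + (Q/2)·H.
TC(1,013) = (46,300/1,013)×396 + (1,013/2)×8.3 = $22,303.46
TC(2,859) = (46,300/2,859)×396 + (2,859/2)×8.3 = $18,277.86
|ΔTC| = |$22,303.46 − $18,277.86| = $4,025.59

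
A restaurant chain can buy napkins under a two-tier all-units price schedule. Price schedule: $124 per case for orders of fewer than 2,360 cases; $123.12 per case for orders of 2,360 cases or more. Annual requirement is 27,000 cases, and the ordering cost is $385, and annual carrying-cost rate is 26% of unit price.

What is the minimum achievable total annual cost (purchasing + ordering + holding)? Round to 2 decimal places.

H₁ = 26%×$124 = $32.2400;  H₂ = 26%×$123.12 = $32.0112
EOQ₁ = √(2×27,000×385/32.2400) = 803.03  (< 2,360, feasible at tier 1)
EOQ₂ = √(2×27,000×385/32.0112) = 805.89  (< 2,360 → use Q = 2,360 at tier-2 price)
TC(tier 1 (EOQ₁), Q≈803.0) = $3,373,889.57
TC(tier 2, Q≈2,360.0) = $3,366,417.88
Minimum at tier 2: $3,366,417.88

$3,366,417.88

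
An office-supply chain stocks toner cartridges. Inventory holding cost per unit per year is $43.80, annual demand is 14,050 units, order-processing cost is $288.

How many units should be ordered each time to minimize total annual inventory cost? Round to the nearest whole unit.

430 units

Q* = √(2·D·S / H) = √(2·14,050·288 / 43.8) = √184,767.1 ≈ 429.85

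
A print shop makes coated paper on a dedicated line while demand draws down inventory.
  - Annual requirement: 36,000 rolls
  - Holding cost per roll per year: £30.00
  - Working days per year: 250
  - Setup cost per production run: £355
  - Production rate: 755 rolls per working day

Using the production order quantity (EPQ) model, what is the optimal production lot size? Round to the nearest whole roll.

1,026 rolls

Daily demand d = 36,000/250 = 144.000; p = 755; 1 − d/p = 0.80927
EPQ = √(2DS / (H(1 − d/p)))
    = √(2 × 36,000 × 355 / (30 × 0.80927)) ≈ 1,026.06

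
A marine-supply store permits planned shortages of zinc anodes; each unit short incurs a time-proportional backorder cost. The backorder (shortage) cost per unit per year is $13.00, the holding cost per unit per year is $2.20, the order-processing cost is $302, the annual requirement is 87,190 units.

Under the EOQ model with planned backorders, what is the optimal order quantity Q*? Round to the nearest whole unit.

Q* = √(2DS/H) · √((H + b)/b)
   = √(2 × 87,190 × 302 / 2.2) · √((2.2 + 13) / 13)
   = 4,892.609 × 1.0813 ≈ 5,290.43

5,290 units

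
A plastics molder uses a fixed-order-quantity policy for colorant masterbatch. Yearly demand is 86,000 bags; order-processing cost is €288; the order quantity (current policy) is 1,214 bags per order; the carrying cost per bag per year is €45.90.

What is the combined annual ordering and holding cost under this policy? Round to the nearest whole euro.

Ordering: D/Q × S = 86,000/1,214 × €288 = €20,401.98
Holding:  Q/2 × H = 1,214/2 × €45.9 = €27,861.30
Total = €20,401.98 + €27,861.30 = €48,263.28

€48,263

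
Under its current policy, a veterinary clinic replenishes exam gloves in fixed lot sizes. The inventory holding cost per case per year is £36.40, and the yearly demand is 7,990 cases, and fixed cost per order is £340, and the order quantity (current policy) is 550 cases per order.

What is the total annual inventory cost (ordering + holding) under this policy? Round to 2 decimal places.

Orders/yr = 7,990/550 = 14.527; ordering cost = 14.527 × £340 = £4,939.27
Average inventory = 550/2 = 275; holding cost = 275 × £36.4 = £10,010.00
Total = £4,939.27 + £10,010.00 = £14,949.27

£14,949.27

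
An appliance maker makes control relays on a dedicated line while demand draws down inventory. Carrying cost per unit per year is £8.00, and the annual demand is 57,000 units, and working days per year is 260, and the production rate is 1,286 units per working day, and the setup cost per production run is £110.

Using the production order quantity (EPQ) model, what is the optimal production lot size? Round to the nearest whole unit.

1,375 units

d = 57,000/260 = 219.2308 units/day;  effective holding cost H(1 − d/p) = 8·(1 − 219.2308/1286) = 6.63620
Q* = √(2DS / H_eff) = √(2·57,000·110 / 6.63620) ≈ 1,374.64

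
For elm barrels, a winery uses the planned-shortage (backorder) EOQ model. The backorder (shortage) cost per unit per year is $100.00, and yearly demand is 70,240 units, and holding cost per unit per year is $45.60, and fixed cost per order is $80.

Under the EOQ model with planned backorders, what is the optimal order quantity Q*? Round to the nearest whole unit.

599 units

Q* = √(2DS/H) · √((H + b)/b)
   = √(2 × 70,240 × 80 / 45.6) · √((45.6 + 100) / 100)
   = 496.443 × 1.2066 ≈ 599.03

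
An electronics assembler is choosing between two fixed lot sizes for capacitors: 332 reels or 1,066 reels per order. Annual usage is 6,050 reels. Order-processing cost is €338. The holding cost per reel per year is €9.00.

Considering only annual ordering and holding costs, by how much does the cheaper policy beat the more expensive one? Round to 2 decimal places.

Annual cost at Q: ordering D·S/Q plus holding Q·H/2.
TC(332) = (6,050/332)×338 + (332/2)×9 = €7,653.34
TC(1,066) = (6,050/1,066)×338 + (1,066/2)×9 = €6,715.29
|ΔTC| = |€7,653.34 − €6,715.29| = €938.04

€938.04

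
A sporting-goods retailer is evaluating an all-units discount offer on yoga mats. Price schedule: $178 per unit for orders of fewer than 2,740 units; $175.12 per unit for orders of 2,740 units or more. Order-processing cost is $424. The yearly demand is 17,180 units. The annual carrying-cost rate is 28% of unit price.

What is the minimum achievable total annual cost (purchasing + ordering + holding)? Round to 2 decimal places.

$3,078,396.14

H₁ = 28%×$178 = $49.8400;  H₂ = 28%×$175.12 = $49.0336
EOQ₁ = √(2×17,180×424/49.8400) = 540.66  (< 2,740, feasible at tier 1)
EOQ₂ = √(2×17,180×424/49.0336) = 545.08  (< 2,740 → use Q = 2,740 at tier-2 price)
TC(tier 1 (EOQ₁), Q≈540.7) = $3,084,986.26
TC(tier 2, Q≈2,740.0) = $3,078,396.14
Minimum at tier 2: $3,078,396.14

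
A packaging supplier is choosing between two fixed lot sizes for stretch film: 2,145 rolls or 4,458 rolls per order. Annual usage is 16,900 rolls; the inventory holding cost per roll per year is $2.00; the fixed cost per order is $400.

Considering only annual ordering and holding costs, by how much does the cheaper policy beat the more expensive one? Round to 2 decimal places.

$677.86

Annual cost at Q: ordering D·S/Q plus holding Q·H/2.
TC(2,145) = (16,900/2,145)×400 + (2,145/2)×2 = $5,296.52
TC(4,458) = (16,900/4,458)×400 + (4,458/2)×2 = $5,974.38
Lots of 2,145 are cheaper by $677.86.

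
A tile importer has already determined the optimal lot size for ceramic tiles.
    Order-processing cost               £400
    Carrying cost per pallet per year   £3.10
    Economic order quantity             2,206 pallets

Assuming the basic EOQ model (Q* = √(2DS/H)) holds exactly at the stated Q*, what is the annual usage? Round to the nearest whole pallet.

18,857 pallets per year

Since Q* = (2DS/H)^½, squaring gives Q*²·H = 2DS.
D = Q²H / (2S) = 2,206² × 3.1 / (2 × 400) = 18,857.44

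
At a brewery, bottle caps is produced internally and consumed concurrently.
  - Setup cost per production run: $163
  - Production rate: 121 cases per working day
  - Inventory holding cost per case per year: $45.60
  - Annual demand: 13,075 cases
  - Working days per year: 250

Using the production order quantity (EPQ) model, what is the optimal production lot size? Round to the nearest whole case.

d = 13,075/250 = 52.3000 cases/day;  effective holding cost H(1 − d/p) = 45.6·(1 − 52.3000/121) = 25.89025
Q* = √(2DS / H_eff) = √(2·13,075·163 / 25.89025) ≈ 405.75

406 cases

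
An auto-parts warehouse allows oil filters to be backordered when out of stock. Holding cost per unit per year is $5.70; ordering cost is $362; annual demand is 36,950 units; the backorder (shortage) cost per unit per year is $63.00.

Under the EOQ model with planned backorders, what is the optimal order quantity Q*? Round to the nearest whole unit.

2,262 units

Basic EOQ = √(2·36,950·362/5.7) = 2,166.402
Backorder adjustment √((H+b)/b) = √((5.7+63)/63) = 1.0443
Q* = 2,166.402 × 1.0443 ≈ 2,262.28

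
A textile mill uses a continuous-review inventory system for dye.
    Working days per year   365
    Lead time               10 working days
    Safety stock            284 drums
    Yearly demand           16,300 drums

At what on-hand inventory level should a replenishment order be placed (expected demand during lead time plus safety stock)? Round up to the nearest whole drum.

731 drums

Daily demand d = 16,300 / 365 = 44.658 drums/day
Demand during lead time = 44.658 × 10 = 446.58
Reorder point = 446.58 + 284 = 730.58 → round up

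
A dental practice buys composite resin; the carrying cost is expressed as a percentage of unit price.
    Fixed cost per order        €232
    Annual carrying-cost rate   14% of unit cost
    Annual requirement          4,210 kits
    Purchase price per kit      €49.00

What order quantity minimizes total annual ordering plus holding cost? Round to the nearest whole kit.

534 kits

H = i·C = 0.14 × €49 = €6.8600 per kit-year
Optimal lot size Q* = (2 × 4,210 × €232 / €6.86)^½ ≈ 533.63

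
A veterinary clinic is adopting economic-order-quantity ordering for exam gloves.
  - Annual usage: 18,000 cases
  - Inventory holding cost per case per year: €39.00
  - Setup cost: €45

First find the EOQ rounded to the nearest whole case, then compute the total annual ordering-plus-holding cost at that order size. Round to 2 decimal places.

Optimal lot size Q* = (2 × 18,000 × €45 / €39)^½ ≈ 203.81 → Q = 204 cases
Orders/yr = 18,000/204 = 88.235; ordering cost = 88.235 × €45 = €3,970.59
Average inventory = 204/2 = 102; holding cost = 102 × €39 = €3,978.00
Total = €3,970.59 + €3,978.00 = €7,948.59

€7,948.59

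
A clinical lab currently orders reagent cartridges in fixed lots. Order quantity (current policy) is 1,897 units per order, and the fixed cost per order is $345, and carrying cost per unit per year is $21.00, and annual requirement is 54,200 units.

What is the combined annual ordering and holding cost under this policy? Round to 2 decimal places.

Ordering: D/Q × S = 54,200/1,897 × $345 = $9,857.14
Holding:  Q/2 × H = 1,897/2 × $21 = $19,918.50
Total = $9,857.14 + $19,918.50 = $29,775.64

$29,775.64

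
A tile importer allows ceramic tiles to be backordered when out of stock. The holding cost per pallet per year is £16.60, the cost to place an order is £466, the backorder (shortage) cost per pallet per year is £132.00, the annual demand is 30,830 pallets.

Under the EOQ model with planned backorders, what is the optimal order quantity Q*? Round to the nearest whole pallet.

Q* = √(2DS/H) · √((H + b)/b)
   = √(2 × 30,830 × 466 / 16.6) · √((16.6 + 132) / 132)
   = 1,315.651 × 1.0610 ≈ 1,395.93

1,396 pallets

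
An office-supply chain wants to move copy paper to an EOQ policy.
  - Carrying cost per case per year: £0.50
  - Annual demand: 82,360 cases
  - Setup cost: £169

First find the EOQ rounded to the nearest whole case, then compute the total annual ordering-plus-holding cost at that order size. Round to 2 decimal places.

EOQ = √(2DS/H) = √(2 × 82,360 × 169 / 0.5)
    = √(55,675,360.00) ≈ 7,461.59 → Q = 7,462 cases
Annual ordering cost = (D/Q)·S = (82,360/7,462) × 169 = £1,865.30
Annual holding cost  = (Q/2)·H = (7,462/2) × 0.5 = £1,865.50
Total = £1,865.30 + £1,865.50 = £3,730.80

£3,730.80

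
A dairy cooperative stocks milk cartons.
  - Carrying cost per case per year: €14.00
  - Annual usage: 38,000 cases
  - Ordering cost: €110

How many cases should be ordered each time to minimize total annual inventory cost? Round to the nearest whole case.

EOQ = √(2DS/H) = √(2 × 38,000 × 110 / 14)
    = √(597,142.86) ≈ 772.75

773 cases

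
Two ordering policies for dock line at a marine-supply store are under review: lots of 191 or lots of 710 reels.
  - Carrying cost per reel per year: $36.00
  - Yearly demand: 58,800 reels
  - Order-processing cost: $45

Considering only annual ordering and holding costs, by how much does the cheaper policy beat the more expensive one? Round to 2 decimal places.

$784.64

Annual cost at Q: ordering D·S/Q plus holding Q·H/2.
TC(191) = (58,800/191)×45 + (191/2)×36 = $17,291.40
TC(710) = (58,800/710)×45 + (710/2)×36 = $16,506.76
|ΔTC| = |$17,291.40 − $16,506.76| = $784.64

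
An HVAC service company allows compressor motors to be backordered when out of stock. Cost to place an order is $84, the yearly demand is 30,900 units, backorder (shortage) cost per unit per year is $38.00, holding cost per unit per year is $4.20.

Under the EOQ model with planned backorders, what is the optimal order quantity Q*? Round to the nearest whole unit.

Basic EOQ = √(2·30,900·84/4.2) = 1,111.755
Backorder adjustment √((H+b)/b) = √((4.2+38)/38) = 1.0538
Q* = 1,111.755 × 1.0538 ≈ 1,171.58

1,172 units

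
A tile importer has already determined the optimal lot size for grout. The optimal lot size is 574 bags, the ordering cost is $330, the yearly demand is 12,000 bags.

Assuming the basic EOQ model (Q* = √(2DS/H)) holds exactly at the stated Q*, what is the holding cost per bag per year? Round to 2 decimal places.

Since Q* = (2DS/H)^½, squaring gives Q*²·H = 2DS.
H = 2DS / Q² = 2 × 12,000 × 330 / 574² = 24.0382

$24.04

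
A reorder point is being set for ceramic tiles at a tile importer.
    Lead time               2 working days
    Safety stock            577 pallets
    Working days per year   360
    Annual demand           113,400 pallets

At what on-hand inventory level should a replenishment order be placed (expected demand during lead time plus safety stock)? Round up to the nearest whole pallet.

1,207 pallets

Daily demand d = 113,400 / 360 = 315.000 pallets/day
Demand during lead time = 315.000 × 2 = 630.00
Reorder point = 630.00 + 577 = 1,207.00 → round up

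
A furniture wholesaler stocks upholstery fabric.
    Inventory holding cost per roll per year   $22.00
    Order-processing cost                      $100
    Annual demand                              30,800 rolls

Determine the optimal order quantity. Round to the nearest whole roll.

2DS/H = 2·30,800·100/22 = 280,000.00
EOQ = √280,000.00 ≈ 529.15

529 rolls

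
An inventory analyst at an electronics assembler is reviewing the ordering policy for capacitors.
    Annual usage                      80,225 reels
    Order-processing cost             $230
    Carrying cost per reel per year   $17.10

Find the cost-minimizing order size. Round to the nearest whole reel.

Optimal lot size Q* = (2 × 80,225 × $230 / $17.1)^½ ≈ 1,469.05

1,469 reels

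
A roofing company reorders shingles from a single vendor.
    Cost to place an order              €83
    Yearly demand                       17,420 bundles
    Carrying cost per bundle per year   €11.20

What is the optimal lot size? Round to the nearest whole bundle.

2DS/H = 2·17,420·83/11.2 = 258,189.29
EOQ = √258,189.29 ≈ 508.12

508 bundles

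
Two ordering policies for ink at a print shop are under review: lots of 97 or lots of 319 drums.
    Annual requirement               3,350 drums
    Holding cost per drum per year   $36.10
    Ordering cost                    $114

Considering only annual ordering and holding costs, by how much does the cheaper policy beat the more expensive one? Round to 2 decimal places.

$1,267.17

Annual cost at Q: ordering D·S/Q plus holding Q·H/2.
TC(97) = (3,350/97)×114 + (97/2)×36.1 = $5,687.96
TC(319) = (3,350/319)×114 + (319/2)×36.1 = $6,955.13
Cheaper: Q = 97.  Difference = $1,267.17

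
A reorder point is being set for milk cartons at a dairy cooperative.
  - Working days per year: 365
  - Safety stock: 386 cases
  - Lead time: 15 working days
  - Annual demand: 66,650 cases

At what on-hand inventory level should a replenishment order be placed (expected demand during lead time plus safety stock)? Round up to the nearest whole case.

Daily demand d = 66,650 / 365 = 182.603 cases/day
Demand during lead time = 182.603 × 15 = 2,739.04
Reorder point = 2,739.04 + 386 = 3,125.04 → round up

3,126 cases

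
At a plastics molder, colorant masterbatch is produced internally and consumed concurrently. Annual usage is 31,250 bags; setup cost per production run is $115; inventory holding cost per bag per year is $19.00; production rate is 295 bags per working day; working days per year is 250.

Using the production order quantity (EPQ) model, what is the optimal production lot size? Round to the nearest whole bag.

Daily demand d = 31,250/250 = 125.000; p = 295; 1 − d/p = 0.57627
EPQ = √(2DS / (H(1 − d/p)))
    = √(2 × 31,250 × 115 / (19 × 0.57627)) ≈ 810.21

810 bags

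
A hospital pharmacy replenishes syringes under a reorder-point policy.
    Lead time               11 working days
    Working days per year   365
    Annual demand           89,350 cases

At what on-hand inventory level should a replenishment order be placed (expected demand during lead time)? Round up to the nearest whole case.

Daily demand d = 89,350 / 365 = 244.795 cases/day
Demand during lead time = 244.795 × 11 = 2,692.74
Reorder point = 2,692.74 → round up

2,693 cases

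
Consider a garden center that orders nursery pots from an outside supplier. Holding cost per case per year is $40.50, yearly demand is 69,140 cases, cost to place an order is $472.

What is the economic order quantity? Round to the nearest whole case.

Optimal lot size Q* = (2 × 69,140 × $472 / $40.5)^½ ≈ 1,269.47

1,269 cases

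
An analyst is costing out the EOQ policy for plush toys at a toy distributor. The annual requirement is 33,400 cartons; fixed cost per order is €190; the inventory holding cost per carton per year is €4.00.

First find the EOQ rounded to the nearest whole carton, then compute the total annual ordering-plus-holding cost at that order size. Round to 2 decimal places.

€7,125.17

Q* = √(2·D·S / H) = √(2·33,400·190 / 4) = √3,173,000.0 ≈ 1,781.29 → Q = 1,781 cartons
Ordering: D/Q × S = 33,400/1,781 × €190 = €3,563.17
Holding:  Q/2 × H = 1,781/2 × €4 = €3,562.00
Total = €3,563.17 + €3,562.00 = €7,125.17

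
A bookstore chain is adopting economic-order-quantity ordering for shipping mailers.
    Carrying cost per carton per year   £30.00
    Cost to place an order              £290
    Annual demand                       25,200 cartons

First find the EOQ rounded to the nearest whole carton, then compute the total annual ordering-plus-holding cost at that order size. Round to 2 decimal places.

£20,939.91

2DS/H = 2·25,200·290/30 = 487,200.00
EOQ = √487,200.00 ≈ 698.00 → Q = 698 cartons
Orders/yr = 25,200/698 = 36.103; ordering cost = 36.103 × £290 = £10,469.91
Average inventory = 698/2 = 349; holding cost = 349 × £30 = £10,470.00
Total = £10,469.91 + £10,470.00 = £20,939.91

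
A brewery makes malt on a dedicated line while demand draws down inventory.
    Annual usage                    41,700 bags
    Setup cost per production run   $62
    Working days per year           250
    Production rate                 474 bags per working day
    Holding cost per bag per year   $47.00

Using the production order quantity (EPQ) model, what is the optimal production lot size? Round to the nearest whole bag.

412 bags

d = 41,700/250 = 166.8000 bags/day;  effective holding cost H(1 − d/p) = 47·(1 − 166.8000/474) = 30.46076
Q* = √(2DS / H_eff) = √(2·41,700·62 / 30.46076) ≈ 412.01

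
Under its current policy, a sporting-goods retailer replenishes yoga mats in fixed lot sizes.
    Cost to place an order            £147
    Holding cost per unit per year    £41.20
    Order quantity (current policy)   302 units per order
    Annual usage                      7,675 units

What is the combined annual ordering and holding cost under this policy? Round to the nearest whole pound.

£9,957

Orders/yr = 7,675/302 = 25.414; ordering cost = 25.414 × £147 = £3,735.84
Average inventory = 302/2 = 151; holding cost = 151 × £41.2 = £6,221.20
Total = £3,735.84 + £6,221.20 = £9,957.04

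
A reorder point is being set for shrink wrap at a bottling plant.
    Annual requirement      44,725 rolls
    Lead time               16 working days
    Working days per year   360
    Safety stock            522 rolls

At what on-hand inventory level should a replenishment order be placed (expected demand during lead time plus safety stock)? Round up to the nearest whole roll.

Daily demand d = 44,725 / 360 = 124.236 rolls/day
Demand during lead time = 124.236 × 16 = 1,987.78
Reorder point = 1,987.78 + 522 = 2,509.78 → round up

2,510 rolls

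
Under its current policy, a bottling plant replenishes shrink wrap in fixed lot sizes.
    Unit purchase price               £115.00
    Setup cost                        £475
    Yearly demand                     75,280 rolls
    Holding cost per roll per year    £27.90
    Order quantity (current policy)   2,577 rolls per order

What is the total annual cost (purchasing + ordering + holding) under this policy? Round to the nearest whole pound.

Orders/yr = 75,280/2,577 = 29.212; ordering cost = 29.212 × £475 = £13,875.82
Average inventory = 2,577/2 = 1288.5; holding cost = 1288.5 × £27.9 = £35,949.15
Purchase cost = D·C = 75,280 × 115 = £8,657,200.00
Total = £13,875.82 + £35,949.15 + £8,657,200.00 = £8,707,024.97

£8,707,025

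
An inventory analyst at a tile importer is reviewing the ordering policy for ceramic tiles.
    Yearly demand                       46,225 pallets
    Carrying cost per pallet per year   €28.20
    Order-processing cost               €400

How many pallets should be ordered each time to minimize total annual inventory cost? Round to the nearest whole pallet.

1,145 pallets

Optimal lot size Q* = (2 × 46,225 × €400 / €28.2)^½ ≈ 1,145.14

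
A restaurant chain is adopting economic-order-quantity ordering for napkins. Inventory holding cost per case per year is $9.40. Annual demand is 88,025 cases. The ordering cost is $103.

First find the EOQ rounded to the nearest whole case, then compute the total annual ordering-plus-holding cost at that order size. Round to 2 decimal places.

2DS/H = 2·88,025·103/9.4 = 1,929,058.51
EOQ = √1,929,058.51 ≈ 1,388.91 → Q = 1,389 cases
Annual ordering cost = (D/Q)·S = (88,025/1,389) × 103 = $6,527.41
Annual holding cost  = (Q/2)·H = (1,389/2) × 9.4 = $6,528.30
Total = $6,527.41 + $6,528.30 = $13,055.71

$13,055.71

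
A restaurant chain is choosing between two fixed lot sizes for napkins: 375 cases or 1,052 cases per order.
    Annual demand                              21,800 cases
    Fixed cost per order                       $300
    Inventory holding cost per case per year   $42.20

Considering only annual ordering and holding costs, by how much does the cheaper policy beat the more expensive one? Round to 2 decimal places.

TC(Q) = (D/Q)S + (Q/2)H
TC(375) = (21,800/375)×300 + (375/2)×42.2 = $25,352.50
TC(1,052) = (21,800/1,052)×300 + (1,052/2)×42.2 = $28,413.93
Cheaper: Q = 375.  Difference = $3,061.43

$3,061.43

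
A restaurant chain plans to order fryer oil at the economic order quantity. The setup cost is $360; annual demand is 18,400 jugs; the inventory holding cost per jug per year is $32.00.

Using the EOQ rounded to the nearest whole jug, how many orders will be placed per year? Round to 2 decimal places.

28.62 orders per year

EOQ = √(2DS/H) = √(2 × 18,400 × 360 / 32)
    = √(414,000.00) ≈ 643.43 → Q = 643
N = D/Q = 18,400/643 ≈ 28.616 orders/yr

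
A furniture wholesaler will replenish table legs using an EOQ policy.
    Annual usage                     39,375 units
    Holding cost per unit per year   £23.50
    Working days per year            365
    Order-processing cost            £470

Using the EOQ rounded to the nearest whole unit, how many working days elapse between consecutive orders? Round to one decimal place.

11.6 days

Q* = √(2·D·S / H) = √(2·39,375·470 / 23.5) = √1,575,000.0 ≈ 1,254.99 → Q = 1,255 units
T = Q/D × 365 days = 1,255/39,375 × 365 = 11.634 days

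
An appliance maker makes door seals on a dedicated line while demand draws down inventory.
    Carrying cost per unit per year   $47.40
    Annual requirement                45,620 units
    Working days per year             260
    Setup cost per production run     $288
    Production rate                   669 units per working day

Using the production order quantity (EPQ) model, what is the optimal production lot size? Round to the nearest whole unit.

Daily demand d = 45,620/260 = 175.462; p = 669; 1 − d/p = 0.73773
EPQ = √(2DS / (H(1 − d/p)))
    = √(2 × 45,620 × 288 / (47.4 × 0.73773)) ≈ 866.87

867 units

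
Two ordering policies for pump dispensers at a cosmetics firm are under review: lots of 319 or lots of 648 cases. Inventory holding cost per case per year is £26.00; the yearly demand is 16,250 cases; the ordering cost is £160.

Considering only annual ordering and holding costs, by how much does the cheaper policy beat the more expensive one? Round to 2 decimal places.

£138.88

TC(Q) = (D/Q)S + (Q/2)H
TC(319) = (16,250/319)×160 + (319/2)×26 = £12,297.47
TC(648) = (16,250/648)×160 + (648/2)×26 = £12,436.35
Lots of 319 are cheaper by £138.88.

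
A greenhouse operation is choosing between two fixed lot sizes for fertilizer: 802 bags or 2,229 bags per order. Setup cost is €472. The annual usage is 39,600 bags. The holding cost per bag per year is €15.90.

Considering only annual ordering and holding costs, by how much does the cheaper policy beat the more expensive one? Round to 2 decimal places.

€3,575.62

TC(Q) = (D/Q)S + (Q/2)H
TC(802) = (39,600/802)×472 + (802/2)×15.9 = €29,681.64
TC(2,229) = (39,600/2,229)×472 + (2,229/2)×15.9 = €26,106.01
Lots of 2,229 are cheaper by €3,575.62.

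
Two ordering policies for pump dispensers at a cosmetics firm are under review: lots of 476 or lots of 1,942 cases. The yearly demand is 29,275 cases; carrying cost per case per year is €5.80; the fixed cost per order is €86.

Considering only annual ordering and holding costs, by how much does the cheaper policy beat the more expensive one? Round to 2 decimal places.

TC(Q) = (D/Q)S + (Q/2)H
TC(476) = (29,275/476)×86 + (476/2)×5.8 = €6,669.58
TC(1,942) = (29,275/1,942)×86 + (1,942/2)×5.8 = €6,928.22
|ΔTC| = |€6,669.58 − €6,928.22| = €258.64

€258.64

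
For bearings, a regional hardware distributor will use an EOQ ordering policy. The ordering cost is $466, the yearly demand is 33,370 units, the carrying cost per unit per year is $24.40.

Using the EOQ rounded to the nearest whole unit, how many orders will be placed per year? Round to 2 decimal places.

29.56 orders per year

EOQ = √(2DS/H) = √(2 × 33,370 × 466 / 24.4)
    = √(1,274,624.59) ≈ 1,128.99 → Q = 1,129
N = D/Q = 33,370/1,129 ≈ 29.557 orders/yr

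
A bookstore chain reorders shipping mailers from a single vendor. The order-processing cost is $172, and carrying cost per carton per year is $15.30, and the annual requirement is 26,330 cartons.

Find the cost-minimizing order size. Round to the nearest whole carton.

2DS/H = 2·26,330·172/15.3 = 591,994.77
EOQ = √591,994.77 ≈ 769.41

769 cartons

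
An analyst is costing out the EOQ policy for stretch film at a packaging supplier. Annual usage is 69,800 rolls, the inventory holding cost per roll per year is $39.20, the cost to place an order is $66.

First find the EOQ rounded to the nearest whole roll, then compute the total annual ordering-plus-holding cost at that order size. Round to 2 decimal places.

Q* = √(2·D·S / H) = √(2·69,800·66 / 39.2) = √235,040.8 ≈ 484.81 → Q = 485 rolls
Ordering: D/Q × S = 69,800/485 × $66 = $9,498.56
Holding:  Q/2 × H = 485/2 × $39.2 = $9,506.00
Total = $9,498.56 + $9,506.00 = $19,004.56

$19,004.56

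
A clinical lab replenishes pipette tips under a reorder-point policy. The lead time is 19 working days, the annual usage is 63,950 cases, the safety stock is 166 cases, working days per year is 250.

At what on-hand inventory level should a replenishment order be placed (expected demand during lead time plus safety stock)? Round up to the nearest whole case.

Daily demand d = 63,950 / 250 = 255.800 cases/day
Demand during lead time = 255.800 × 19 = 4,860.20
Reorder point = 4,860.20 + 166 = 5,026.20 → round up

5,027 cases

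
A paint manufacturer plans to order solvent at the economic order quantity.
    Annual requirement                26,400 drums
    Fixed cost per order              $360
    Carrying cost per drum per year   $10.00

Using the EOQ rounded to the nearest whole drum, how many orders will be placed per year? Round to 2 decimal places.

EOQ = √(2DS/H) = √(2 × 26,400 × 360 / 10)
    = √(1,900,800.00) ≈ 1,378.70 → Q = 1,379
Orders per year = D/Q = 26,400 / 1,379 = 19.144

19.14 orders per year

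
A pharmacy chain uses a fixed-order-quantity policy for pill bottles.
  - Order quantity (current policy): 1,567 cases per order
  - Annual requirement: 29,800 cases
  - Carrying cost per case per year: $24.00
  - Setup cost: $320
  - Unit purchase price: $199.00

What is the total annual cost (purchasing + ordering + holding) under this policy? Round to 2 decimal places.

$5,955,089.51

Annual ordering cost = (D/Q)·S = (29,800/1,567) × 320 = $6,085.51
Annual holding cost  = (Q/2)·H = (1,567/2) × 24 = $18,804.00
Purchase cost = D·C = 29,800 × 199 = $5,930,200.00
Total = $6,085.51 + $18,804.00 + $5,930,200.00 = $5,955,089.51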